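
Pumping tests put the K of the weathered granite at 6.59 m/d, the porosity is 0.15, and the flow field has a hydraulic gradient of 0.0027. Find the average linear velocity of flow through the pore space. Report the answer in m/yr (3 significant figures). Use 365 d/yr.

43.3 m/yr

q = Ki = 6.59 × 0.0027 = 0.01779 m/d
v_s = q/n_e = 0.01779/0.15 = 0.1186 m/d
   = 0.1186 × 365 = 43.3 m/yr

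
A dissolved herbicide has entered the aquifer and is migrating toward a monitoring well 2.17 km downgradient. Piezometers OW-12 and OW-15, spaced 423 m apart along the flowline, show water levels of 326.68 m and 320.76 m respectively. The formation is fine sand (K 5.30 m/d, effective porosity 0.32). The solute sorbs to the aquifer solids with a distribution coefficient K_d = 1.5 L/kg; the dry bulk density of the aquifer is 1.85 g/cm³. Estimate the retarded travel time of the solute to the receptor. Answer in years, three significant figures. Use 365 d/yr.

248 years

Hydraulic gradient i = (326.68 − 320.76) / 423 = 5.92 / 423 = 0.01400
Specific discharge q = 5.30 × 0.01400 = 0.07417 m/d
v_s = q/n_e = 0.07417/0.32 = 0.2318 m/d
Retardation R = 1 + ρ_b·K_d/n = 1 + 1.85×1.5/0.32 = 9.672
Contaminant velocity v_c = v/R = 0.2318/9.672 = 0.02397 m/d
L = 2.17 km = 2170 m
t = L/v_c = 2170/0.02397 = 90540 d
   = 90540/365 = 248 yr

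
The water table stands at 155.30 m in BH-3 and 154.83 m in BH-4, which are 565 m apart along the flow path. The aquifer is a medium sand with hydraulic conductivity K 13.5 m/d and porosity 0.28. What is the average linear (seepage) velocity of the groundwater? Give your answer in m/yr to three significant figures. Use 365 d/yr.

Hydraulic gradient i = (155.30 − 154.83) / 565 = 0.47 / 565 = 8.319e-4
Specific discharge q = 13.5 × 8.319e-4 = 0.01123 m/d
v_s = q/n_e = 0.01123/0.28 = 0.04011 m/d
   = 0.04011 × 365 = 14.6 m/yr

14.6 m/yr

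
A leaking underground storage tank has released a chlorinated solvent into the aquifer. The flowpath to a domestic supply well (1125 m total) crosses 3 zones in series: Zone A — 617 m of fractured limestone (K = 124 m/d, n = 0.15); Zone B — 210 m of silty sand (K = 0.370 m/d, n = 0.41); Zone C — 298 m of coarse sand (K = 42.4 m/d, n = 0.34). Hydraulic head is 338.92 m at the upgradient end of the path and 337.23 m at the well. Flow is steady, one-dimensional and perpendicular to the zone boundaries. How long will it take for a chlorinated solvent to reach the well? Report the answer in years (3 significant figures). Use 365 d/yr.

Total head drop ΔH = 338.92 − 337.23 = 1.69 m
Steady 1-D flow in series ⇒ the Darcy flux q is identical in every zone and the zone head losses add (resistances L/K in series).
Σ(L/K) = 617/124 + 210/0.370 + 298/42.4 = 4.976 + 567.6 + 7.028 = 579.6 d
q = ΔH / Σ(L/K) = 1.69 / 579.6 = 0.002916 m/d (same in every zone)
Zone A: v = q/n = 0.002916/0.15 = 0.01944 m/d → t_A = 617/0.01944 = 31740 d
Zone B: v = q/n = 0.002916/0.41 = 0.007112 m/d → t_B = 210/0.007112 = 29530 d
Zone C: v = q/n = 0.002916/0.34 = 0.008576 m/d → t_C = 298/0.008576 = 34750 d
Total t = 31740 + 29530 + 34750 = 96010 d
   = 96010 / 365 = 263 yr

263 years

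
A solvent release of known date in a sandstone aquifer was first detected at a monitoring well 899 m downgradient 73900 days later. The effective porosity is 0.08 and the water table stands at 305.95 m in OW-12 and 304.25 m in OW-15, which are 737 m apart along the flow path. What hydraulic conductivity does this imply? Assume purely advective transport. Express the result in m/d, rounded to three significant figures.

0.422 m/d

Hydraulic gradient i = (305.95 − 304.25) / 737 = 1.70 / 737 = 0.002307
v = L / t = 899 / 73900 = 0.01217 m/d
K = v · n / i = 0.01217 × 0.08 / 0.002307 = 0.422 m/d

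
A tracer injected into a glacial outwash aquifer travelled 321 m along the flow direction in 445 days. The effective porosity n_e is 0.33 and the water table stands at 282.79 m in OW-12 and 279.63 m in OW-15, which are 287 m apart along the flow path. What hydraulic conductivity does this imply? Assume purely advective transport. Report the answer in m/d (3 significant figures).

Hydraulic gradient i = (282.79 − 279.63) / 287 = 3.16 / 287 = 0.01101
v = L / t = 321 / 445 = 0.7213 m/d
K = v · n / i = 0.7213 × 0.33 / 0.01101 = 21.6 m/d

21.6 m/d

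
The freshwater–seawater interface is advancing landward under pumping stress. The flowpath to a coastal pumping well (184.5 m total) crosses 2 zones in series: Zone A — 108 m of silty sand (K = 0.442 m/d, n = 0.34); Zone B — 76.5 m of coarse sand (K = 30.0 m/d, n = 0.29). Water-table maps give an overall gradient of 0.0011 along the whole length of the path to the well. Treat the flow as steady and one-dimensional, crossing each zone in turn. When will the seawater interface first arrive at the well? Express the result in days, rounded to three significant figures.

71700 days

For zones in series the flux q is common to all zones; the equivalent conductivity is the harmonic (thickness-weighted) mean, K_eq = L_total / Σ(L_j/K_j).
Σ(L/K) = 108/0.442 + 76.5/30.0 = 244.3 + 2.550 = 246.9 d
K_eq = L_total / Σ(L/K) = 184.5 / 246.9 = 0.7473 m/d
q = K_eq · i = 0.7473 × 0.0011 = 8.220e-4 m/d (same in every zone)
Zone A: v = q/n = 8.220e-4/0.34 = 0.002418 m/d → t_A = 108/0.002418 = 44670 d
Zone B: v = q/n = 8.220e-4/0.29 = 0.002835 m/d → t_B = 76.5/0.002835 = 26990 d
Total t = 44670 + 26990 = 71660 d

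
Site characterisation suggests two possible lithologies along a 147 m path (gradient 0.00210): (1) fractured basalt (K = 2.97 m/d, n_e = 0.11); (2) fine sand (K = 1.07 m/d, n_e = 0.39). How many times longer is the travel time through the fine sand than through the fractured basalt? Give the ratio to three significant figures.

Unit 1 (fractured basalt): v = 2.97×0.0021/0.11 = 0.05670 m/d, t = 147/0.05670 = 2593 d
Unit 2 (fine sand): v = 1.07×0.0021/0.39 = 0.005762 m/d, t = 147/0.005762 = 25510 d
t(fine sand) / t(fractured basalt) = 25510/2593 = 9.84

9.84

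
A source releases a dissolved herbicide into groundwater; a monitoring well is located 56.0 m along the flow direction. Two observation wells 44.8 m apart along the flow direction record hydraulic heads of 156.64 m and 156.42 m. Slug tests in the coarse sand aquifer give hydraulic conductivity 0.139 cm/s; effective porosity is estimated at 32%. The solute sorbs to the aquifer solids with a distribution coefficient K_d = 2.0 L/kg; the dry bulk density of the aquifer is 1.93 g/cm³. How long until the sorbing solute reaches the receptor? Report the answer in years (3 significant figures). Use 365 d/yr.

Hydraulic gradient i = (156.64 − 156.42) / 44.8 = 0.22 / 44.8 = 0.004911
K = 0.139 cm/s × 864 = 120.1 m/d
q = Ki = 120.1 × 0.004911 = 0.5898 m/d
Seepage velocity v = q / n = 0.5898 / 0.32 = 1.843 m/d
Retardation R = 1 + ρ_b·K_d/n = 1 + 1.93×2.0/0.32 = 13.06
Contaminant velocity v_c = v/R = 1.843/13.06 = 0.1411 m/d
t = L/v_c = 56.0/0.1411 = 396.9 d
   = 396.9/365 = 1.09 yr

1.09 years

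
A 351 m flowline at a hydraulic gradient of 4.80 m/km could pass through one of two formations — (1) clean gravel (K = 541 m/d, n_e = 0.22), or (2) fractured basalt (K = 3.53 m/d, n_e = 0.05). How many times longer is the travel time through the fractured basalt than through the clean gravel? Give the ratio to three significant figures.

Unit 1 (clean gravel): v = 541×0.0048/0.22 = 11.80 m/d, t = 351/11.80 = 29.74 d
Unit 2 (fractured basalt): v = 3.53×0.0048/0.05 = 0.3389 m/d, t = 351/0.3389 = 1036 d
t(fractured basalt) / t(clean gravel) = 1036/29.74 = 34.8

34.8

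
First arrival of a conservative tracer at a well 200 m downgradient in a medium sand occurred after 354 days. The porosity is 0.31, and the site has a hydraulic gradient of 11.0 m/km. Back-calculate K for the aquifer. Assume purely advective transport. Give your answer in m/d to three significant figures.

v = L / t = 200 / 354 = 0.5650 m/d
K = v · n / i = 0.5650 × 0.31 / 0.011 = 15.9 m/d

15.9 m/d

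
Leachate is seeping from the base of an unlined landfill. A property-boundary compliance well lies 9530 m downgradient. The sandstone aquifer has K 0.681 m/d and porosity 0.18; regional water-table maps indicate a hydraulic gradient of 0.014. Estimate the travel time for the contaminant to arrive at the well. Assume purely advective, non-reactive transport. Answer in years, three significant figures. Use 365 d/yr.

q = Ki = 0.681 × 0.014 = 0.009534 m/d
Seepage velocity v = q / n = 0.009534 / 0.18 = 0.05297 m/d
t = L / v = 9530 / 0.05297 = 179900 d
   = 179900 / 365 = 493 yr

493 years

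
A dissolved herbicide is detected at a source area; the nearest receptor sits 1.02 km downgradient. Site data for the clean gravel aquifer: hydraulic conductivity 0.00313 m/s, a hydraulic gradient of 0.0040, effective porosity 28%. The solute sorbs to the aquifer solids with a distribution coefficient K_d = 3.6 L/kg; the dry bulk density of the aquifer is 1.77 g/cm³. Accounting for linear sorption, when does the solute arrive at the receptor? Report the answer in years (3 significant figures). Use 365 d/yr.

17.2 years

K = 0.00313 m/s × 86400 s/d = 270.4 m/d
Specific discharge q = 270.4 × 0.0040 = 1.082 m/d
Average linear velocity = 1.082 / 0.28 = 3.863 m/d
Retardation R = 1 + ρ_b·K_d/n = 1 + 1.77×3.6/0.28 = 23.76
Contaminant velocity v_c = v/R = 3.863/23.76 = 0.1626 m/d
L = 1.02 km = 1020 m
t = L/v_c = 1020/0.1626 = 6272 d
   = 6272/365 = 17.2 yr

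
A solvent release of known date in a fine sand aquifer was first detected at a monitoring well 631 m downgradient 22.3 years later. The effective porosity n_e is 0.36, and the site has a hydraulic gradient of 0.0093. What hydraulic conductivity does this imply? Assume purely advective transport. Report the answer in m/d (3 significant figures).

t = 22.3 years = 8140 d
v = L / t = 631 / 8140 = 0.07752 m/d
K = v · n / i = 0.07752 × 0.36 / 0.0093 = 3.00 m/d

3.00 m/d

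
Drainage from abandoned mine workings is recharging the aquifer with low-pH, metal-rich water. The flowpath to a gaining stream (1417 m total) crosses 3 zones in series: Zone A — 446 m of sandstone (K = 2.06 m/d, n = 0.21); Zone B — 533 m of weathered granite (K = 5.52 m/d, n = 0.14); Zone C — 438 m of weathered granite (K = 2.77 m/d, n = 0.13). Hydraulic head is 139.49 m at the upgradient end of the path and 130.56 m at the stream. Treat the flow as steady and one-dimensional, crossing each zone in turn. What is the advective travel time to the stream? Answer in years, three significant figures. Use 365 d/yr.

32.6 years

Total head drop ΔH = 139.49 − 130.56 = 8.93 m
Continuity: the same q passes through each zone, so ΔH = q·Σ(L_j/K_j) — the zones act as resistances in series.
Σ(L/K) = 446/2.06 + 533/5.52 + 438/2.77 = 216.5 + 96.56 + 158.1 = 471.2 d
q = ΔH / Σ(L/K) = 8.93 / 471.2 = 0.01895 m/d (same in every zone)
Zone A: v = q/n = 0.01895/0.21 = 0.09025 m/d → t_A = 446/0.09025 = 4942 d
Zone B: v = q/n = 0.01895/0.14 = 0.1354 m/d → t_B = 533/0.1354 = 3937 d
Zone C: v = q/n = 0.01895/0.13 = 0.1458 m/d → t_C = 438/0.1458 = 3004 d
Total t = 4942 + 3937 + 3004 = 11880 d
   = 11880 / 365 = 32.6 yr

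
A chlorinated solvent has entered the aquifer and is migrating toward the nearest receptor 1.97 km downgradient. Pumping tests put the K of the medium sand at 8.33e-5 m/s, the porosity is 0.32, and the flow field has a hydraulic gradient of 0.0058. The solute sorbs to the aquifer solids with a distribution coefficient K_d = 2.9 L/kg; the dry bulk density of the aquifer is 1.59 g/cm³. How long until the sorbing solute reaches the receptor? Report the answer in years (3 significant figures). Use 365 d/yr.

K = 8.33e-5 m/s × 86400 s/d = 7.197 m/d
Specific discharge q = 7.197 × 0.0058 = 0.04174 m/d
v = Ki/n = 7.197·0.0058/0.32 = 0.1304 m/d
Retardation R = 1 + ρ_b·K_d/n = 1 + 1.59×2.9/0.32 = 15.41
Contaminant velocity v_c = v/R = 0.1304/15.41 = 0.008465 m/d
L = 1.97 km = 1970 m
t = L/v_c = 1970/0.008465 = 232700 d
   = 232700/365 = 638 yr

638 years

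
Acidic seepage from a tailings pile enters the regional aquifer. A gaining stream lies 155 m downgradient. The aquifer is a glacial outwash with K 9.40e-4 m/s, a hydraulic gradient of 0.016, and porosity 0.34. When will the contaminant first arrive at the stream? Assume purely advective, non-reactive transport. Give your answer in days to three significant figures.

40.6 days

K = 9.40e-4 m/s × 86400 s/d = 81.22 m/d
Specific discharge q = 81.22 × 0.016 = 1.299 m/d
Seepage velocity v = q / n = 1.299 / 0.34 = 3.822 m/d
t = L / v = 155 / 3.822 = 40.56 d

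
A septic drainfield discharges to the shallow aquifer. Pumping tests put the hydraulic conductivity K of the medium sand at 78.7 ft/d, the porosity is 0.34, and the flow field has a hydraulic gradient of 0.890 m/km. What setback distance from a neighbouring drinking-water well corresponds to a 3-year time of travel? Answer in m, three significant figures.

68.8 m

K = 78.7 ft/d × 0.3048 = 23.99 m/d
q = Ki = 23.99 × 8.9e-4 = 0.02135 m/d
Average linear velocity = 0.02135 / 0.34 = 0.06279 m/d
T = 3 yr × 365 = 1095 d
L = v × T = 0.06279 × 1095 = 68.76 m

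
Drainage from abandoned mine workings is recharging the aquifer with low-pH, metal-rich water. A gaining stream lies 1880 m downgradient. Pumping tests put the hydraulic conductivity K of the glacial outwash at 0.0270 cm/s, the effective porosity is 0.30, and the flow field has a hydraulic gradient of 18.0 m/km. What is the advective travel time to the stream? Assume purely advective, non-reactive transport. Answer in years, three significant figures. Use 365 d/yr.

K = 0.0270 cm/s × 864 = 23.33 m/d
Specific discharge q = 23.33 × 0.018 = 0.4199 m/d
v_s = q/n_e = 0.4199/0.30 = 1.400 m/d
t = L / v = 1880 / 1.400 = 1343 d
   = 1343 / 365 = 3.68 yr

3.68 years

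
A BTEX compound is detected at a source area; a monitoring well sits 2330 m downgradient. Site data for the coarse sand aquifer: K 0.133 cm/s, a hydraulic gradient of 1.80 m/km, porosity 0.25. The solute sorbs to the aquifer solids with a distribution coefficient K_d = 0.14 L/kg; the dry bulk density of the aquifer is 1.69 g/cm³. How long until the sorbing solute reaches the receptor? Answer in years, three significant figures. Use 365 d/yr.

K = 0.133 cm/s × 864 = 114.9 m/d
Specific discharge q = 114.9 × 0.0018 = 0.2068 m/d
v_s = q/n_e = 0.2068/0.25 = 0.8274 m/d
Retardation R = 1 + ρ_b·K_d/n = 1 + 1.69×0.14/0.25 = 1.946
Contaminant velocity v_c = v/R = 0.8274/1.946 = 0.4251 m/d
t = L/v_c = 2330/0.4251 = 5481 d
   = 5481/365 = 15.0 yr

15.0 years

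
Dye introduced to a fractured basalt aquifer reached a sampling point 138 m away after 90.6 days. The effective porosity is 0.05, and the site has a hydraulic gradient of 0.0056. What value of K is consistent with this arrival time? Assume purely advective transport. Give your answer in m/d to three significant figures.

v = L / t = 138 / 90.6 = 1.523 m/d
K = v · n / i = 1.523 × 0.05 / 0.0056 = 13.6 m/d

13.6 m/d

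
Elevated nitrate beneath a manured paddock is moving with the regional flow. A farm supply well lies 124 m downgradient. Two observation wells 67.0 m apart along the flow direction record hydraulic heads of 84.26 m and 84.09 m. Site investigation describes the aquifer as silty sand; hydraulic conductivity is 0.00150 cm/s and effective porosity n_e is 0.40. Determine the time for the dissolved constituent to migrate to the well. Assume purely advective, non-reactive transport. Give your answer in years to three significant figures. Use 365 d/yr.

41.3 years

Hydraulic gradient i = (84.26 − 84.09) / 67.0 = 0.17 / 67.0 = 0.002537
K = 0.00150 cm/s × 864 = 1.296 m/d
Darcy flux q = K·i = 1.296 × 0.002537 = 0.003288 m/d
Seepage velocity v = q / n = 0.003288 / 0.40 = 0.008221 m/d
t = L / v = 124 / 0.008221 = 15080 d
   = 15080 / 365 = 41.3 yr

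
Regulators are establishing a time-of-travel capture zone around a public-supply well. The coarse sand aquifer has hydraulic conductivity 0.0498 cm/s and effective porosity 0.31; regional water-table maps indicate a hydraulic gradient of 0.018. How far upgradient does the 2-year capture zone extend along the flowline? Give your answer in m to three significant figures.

K = 0.0498 cm/s × 864 = 43.03 m/d
q = Ki = 43.03 × 0.018 = 0.7745 m/d
v_s = q/n_e = 0.7745/0.31 = 2.498 m/d
T = 2 yr × 365 = 730 d
L = v × T = 2.498 × 730 = 1824 m

1820 m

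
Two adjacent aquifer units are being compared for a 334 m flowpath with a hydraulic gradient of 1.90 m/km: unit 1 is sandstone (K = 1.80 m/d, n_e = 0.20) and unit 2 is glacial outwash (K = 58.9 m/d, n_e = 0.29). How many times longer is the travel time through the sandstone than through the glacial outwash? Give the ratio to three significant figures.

22.6

Unit 1 (sandstone): v = 1.80×0.0019/0.20 = 0.01710 m/d, t = 334/0.01710 = 19530 d
Unit 2 (glacial outwash): v = 58.9×0.0019/0.29 = 0.3859 m/d, t = 334/0.3859 = 865.5 d
t(sandstone) / t(glacial outwash) = 19530/865.5 = 22.6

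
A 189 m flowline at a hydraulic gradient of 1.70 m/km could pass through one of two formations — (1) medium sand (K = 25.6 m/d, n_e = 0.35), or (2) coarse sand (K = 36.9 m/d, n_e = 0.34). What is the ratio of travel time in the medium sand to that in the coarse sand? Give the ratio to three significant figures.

Unit 1 (medium sand): v = 25.6×0.0017/0.35 = 0.1243 m/d, t = 189/0.1243 = 1520 d
Unit 2 (coarse sand): v = 36.9×0.0017/0.34 = 0.1845 m/d, t = 189/0.1845 = 1024 d
t(medium sand) / t(coarse sand) = 1520/1024 = 1.48

1.48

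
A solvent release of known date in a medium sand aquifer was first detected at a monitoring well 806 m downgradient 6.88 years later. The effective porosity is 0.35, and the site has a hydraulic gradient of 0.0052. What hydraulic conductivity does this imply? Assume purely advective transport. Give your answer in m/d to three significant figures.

21.6 m/d

t = 6.88 years = 2511 d
v = L / t = 806 / 2511 = 0.3210 m/d
K = v · n / i = 0.3210 × 0.35 / 0.0052 = 21.6 m/d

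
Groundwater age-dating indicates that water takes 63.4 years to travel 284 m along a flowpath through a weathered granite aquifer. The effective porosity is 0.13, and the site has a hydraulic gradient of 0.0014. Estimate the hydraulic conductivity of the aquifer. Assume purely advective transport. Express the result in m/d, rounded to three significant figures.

1.14 m/d

t = 63.4 years = 23140 d
v = L / t = 284 / 23140 = 0.01227 m/d
K = v · n / i = 0.01227 × 0.13 / 0.0014 = 1.14 m/d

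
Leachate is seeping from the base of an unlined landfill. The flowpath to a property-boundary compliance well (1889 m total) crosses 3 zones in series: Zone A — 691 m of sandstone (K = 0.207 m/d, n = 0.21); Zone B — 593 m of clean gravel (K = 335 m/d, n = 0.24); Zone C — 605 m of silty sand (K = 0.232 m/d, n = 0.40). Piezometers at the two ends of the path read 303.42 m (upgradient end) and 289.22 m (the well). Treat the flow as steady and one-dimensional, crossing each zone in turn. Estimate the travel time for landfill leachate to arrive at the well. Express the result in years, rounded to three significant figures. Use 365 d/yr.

Total head drop ΔH = 303.42 − 289.22 = 14.20 m
Continuity: the same q passes through each zone, so ΔH = q·Σ(L_j/K_j) — the zones act as resistances in series.
Σ(L/K) = 691/0.207 + 593/335 + 605/0.232 = 3338 + 1.770 + 2608 = 5948 d
q = ΔH / Σ(L/K) = 14.20 / 5948 = 0.002387 m/d (same in every zone)
Zone A: v = q/n = 0.002387/0.21 = 0.01137 m/d → t_A = 691/0.01137 = 60780 d
Zone B: v = q/n = 0.002387/0.24 = 0.009948 m/d → t_B = 593/0.009948 = 59610 d
Zone C: v = q/n = 0.002387/0.40 = 0.005969 m/d → t_C = 605/0.005969 = 101400 d
Total t = 60780 + 59610 + 101400 = 221800 d
   = 221800 / 365 = 608 yr

608 years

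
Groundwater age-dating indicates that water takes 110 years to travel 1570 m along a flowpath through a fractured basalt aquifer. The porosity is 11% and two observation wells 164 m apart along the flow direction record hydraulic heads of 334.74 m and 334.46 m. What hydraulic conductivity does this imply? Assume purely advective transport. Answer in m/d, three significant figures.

Hydraulic gradient i = (334.74 − 334.46) / 164 = 0.28 / 164 = 0.001707
t = 110 years = 40150 d
v = L / t = 1570 / 40150 = 0.03910 m/d
K = v · n / i = 0.03910 × 0.11 / 0.001707 = 2.52 m/d

2.52 m/d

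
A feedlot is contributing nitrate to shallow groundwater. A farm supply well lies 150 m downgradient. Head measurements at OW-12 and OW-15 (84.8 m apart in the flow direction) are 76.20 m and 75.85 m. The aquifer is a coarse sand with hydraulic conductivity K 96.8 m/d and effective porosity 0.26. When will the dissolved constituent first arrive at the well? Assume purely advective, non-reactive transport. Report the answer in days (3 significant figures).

97.6 days

Hydraulic gradient i = (76.20 − 75.85) / 84.8 = 0.35 / 84.8 = 0.004127
q = Ki = 96.8 × 0.004127 = 0.3995 m/d
Average linear velocity = 0.3995 / 0.26 = 1.537 m/d
t = L / v = 150 / 1.537 = 97.62 d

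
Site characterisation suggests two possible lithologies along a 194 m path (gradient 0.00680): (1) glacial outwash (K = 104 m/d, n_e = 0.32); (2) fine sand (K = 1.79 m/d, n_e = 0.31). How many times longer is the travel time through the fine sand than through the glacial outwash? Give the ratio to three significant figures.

Unit 1 (glacial outwash): v = 104×0.0068/0.32 = 2.210 m/d, t = 194/2.210 = 87.78 d
Unit 2 (fine sand): v = 1.79×0.0068/0.31 = 0.03926 m/d, t = 194/0.03926 = 4941 d
t(fine sand) / t(glacial outwash) = 4941/87.78 = 56.3

56.3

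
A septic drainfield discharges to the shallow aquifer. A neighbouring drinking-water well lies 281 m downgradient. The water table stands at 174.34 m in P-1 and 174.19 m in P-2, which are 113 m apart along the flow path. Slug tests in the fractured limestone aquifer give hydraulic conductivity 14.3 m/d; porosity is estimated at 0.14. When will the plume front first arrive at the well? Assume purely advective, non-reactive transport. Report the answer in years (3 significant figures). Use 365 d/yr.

Hydraulic gradient i = (174.34 − 174.19) / 113 = 0.15 / 113 = 0.001327
Specific discharge q = 14.3 × 0.001327 = 0.01898 m/d
Average linear velocity = 0.01898 / 0.14 = 0.1356 m/d
t = L / v = 281 / 0.1356 = 2072 d
   = 2072 / 365 = 5.68 yr

5.68 years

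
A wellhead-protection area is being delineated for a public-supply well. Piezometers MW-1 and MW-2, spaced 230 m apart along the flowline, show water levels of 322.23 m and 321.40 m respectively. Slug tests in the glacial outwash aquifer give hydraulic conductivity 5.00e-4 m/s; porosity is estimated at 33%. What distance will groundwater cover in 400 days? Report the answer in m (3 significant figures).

Hydraulic gradient i = (322.23 − 321.40) / 230 = 0.83 / 230 = 0.003609
K = 5.00e-4 m/s × 86400 s/d = 43.20 m/d
q = Ki = 43.20 × 0.003609 = 0.1559 m/d
v = Ki/n = 43.20·0.003609/0.33 = 0.4724 m/d
L = v × T = 0.4724 × 400 = 189.0 m

189 m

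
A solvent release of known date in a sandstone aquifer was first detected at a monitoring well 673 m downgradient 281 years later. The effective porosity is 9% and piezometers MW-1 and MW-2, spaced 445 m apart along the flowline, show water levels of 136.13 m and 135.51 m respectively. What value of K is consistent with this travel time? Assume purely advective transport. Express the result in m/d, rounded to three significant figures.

Hydraulic gradient i = (136.13 − 135.51) / 445 = 0.62 / 445 = 0.001393
t = 281 years = 102600 d
v = L / t = 673 / 102600 = 0.006562 m/d
K = v · n / i = 0.006562 × 0.09 / 0.001393 = 0.424 m/d

0.424 m/d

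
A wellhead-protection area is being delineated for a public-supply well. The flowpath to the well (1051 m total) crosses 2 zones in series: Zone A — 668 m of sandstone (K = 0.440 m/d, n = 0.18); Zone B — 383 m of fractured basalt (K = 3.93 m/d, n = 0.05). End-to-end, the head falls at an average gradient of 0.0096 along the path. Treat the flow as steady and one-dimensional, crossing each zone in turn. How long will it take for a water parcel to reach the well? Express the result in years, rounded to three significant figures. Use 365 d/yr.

For zones in series the flux q is common to all zones; the equivalent conductivity is the harmonic (thickness-weighted) mean, K_eq = L_total / Σ(L_j/K_j).
Σ(L/K) = 668/0.440 + 383/3.93 = 1518 + 97.46 = 1616 d
K_eq = L_total / Σ(L/K) = 1051 / 1616 = 0.6505 m/d
q = K_eq · i = 0.6505 × 0.0096 = 0.006245 m/d (same in every zone)
Zone A: v = q/n = 0.006245/0.18 = 0.03469 m/d → t_A = 668/0.03469 = 19250 d
Zone B: v = q/n = 0.006245/0.05 = 0.1249 m/d → t_B = 383/0.1249 = 3066 d
Total t = 19250 + 3066 = 22320 d
   = 22320 / 365 = 61.2 yr

61.2 years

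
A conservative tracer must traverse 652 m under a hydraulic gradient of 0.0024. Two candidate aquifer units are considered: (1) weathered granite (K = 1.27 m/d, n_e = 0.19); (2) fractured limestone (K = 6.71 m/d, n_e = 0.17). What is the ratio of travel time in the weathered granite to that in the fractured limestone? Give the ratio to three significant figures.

Unit 1 (weathered granite): v = 1.27×0.0024/0.19 = 0.01604 m/d, t = 652/0.01604 = 40640 d
Unit 2 (fractured limestone): v = 6.71×0.0024/0.17 = 0.09473 m/d, t = 652/0.09473 = 6883 d
t(weathered granite) / t(fractured limestone) = 40640/6883 = 5.91

5.91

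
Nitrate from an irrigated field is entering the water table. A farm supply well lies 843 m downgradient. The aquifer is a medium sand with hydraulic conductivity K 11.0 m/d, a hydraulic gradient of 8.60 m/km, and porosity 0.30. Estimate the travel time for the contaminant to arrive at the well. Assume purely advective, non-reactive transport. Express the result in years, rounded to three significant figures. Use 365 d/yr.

7.32 years

Specific discharge q = 11.0 × 0.0086 = 0.09460 m/d
v = Ki/n = 11.0·0.0086/0.30 = 0.3153 m/d
t = L / v = 843 / 0.3153 = 2673 d
   = 2673 / 365 = 7.32 yr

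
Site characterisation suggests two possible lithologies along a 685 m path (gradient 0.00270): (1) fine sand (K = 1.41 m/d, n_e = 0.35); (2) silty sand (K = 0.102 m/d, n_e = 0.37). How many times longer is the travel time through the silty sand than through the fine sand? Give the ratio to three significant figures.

14.6

Unit 1 (fine sand): v = 1.41×0.0027/0.35 = 0.01088 m/d, t = 685/0.01088 = 62980 d
Unit 2 (silty sand): v = 0.102×0.0027/0.37 = 7.443e-4 m/d, t = 685/7.443e-4 = 920300 d
t(silty sand) / t(fine sand) = 920300/62980 = 14.6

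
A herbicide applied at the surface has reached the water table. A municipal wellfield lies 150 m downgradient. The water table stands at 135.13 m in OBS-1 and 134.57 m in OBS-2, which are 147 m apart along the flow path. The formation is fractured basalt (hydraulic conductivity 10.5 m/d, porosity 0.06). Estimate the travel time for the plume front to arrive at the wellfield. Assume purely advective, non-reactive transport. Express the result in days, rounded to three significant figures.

Hydraulic gradient i = (135.13 − 134.57) / 147 = 0.56 / 147 = 0.003810
Specific discharge q = 10.5 × 0.003810 = 0.04000 m/d
Average linear velocity = 0.04000 / 0.06 = 0.6667 m/d
t = L / v = 150 / 0.6667 = 225.0 d

225 days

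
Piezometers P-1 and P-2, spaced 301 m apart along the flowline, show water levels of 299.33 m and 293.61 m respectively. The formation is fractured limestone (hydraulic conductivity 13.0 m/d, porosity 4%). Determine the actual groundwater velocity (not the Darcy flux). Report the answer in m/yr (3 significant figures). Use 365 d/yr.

Hydraulic gradient i = (299.33 − 293.61) / 301 = 5.72 / 301 = 0.01900
Darcy flux q = K·i = 13.0 × 0.01900 = 0.2470 m/d
v = Ki/n = 13.0·0.01900/0.04 = 6.176 m/d
   = 6.176 × 365 = 2250 m/yr

2250 m/yr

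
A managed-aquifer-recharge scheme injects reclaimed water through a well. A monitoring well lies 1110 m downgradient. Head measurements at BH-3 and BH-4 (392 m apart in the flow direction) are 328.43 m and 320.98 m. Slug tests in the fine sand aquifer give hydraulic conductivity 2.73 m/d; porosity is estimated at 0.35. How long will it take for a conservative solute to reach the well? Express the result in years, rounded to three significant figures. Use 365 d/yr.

Hydraulic gradient i = (328.43 − 320.98) / 392 = 7.45 / 392 = 0.01901
q = Ki = 2.73 × 0.01901 = 0.05188 m/d
Average linear velocity = 0.05188 / 0.35 = 0.1482 m/d
t = L / v = 1110 / 0.1482 = 7488 d
   = 7488 / 365 = 20.5 yr

20.5 years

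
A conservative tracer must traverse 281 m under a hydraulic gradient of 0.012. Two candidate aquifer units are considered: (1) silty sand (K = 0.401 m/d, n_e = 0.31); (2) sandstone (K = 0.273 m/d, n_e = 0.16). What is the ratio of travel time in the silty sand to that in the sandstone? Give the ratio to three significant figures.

Unit 1 (silty sand): v = 0.401×0.012/0.31 = 0.01552 m/d, t = 281/0.01552 = 18100 d
Unit 2 (sandstone): v = 0.273×0.012/0.16 = 0.02048 m/d, t = 281/0.02048 = 13720 d
t(silty sand) / t(sandstone) = 18100/13720 = 1.32

1.32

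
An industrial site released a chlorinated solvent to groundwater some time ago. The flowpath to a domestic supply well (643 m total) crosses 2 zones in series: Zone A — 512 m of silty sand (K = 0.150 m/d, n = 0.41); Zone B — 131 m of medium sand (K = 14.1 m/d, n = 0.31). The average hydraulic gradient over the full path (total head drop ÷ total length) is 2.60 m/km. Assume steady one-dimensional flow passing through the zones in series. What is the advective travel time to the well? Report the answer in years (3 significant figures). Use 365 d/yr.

Continuity: the same q passes through each zone, so ΔH = q·Σ(L_j/K_j) — the zones act as resistances in series.
Σ(L/K) = 512/0.150 + 131/14.1 = 3413 + 9.291 = 3423 d
K_eq = L_total / Σ(L/K) = 643 / 3423 = 0.1879 m/d
q = K_eq · i = 0.1879 × 0.0026 = 4.885e-4 m/d (same in every zone)
Zone A: v = q/n = 4.885e-4/0.41 = 0.001191 m/d → t_A = 512/0.001191 = 429800 d
Zone B: v = q/n = 4.885e-4/0.31 = 0.001576 m/d → t_B = 131/0.001576 = 83140 d
Total t = 429800 + 83140 = 512900 d
   = 512900 / 365 = 1410 yr

1410 years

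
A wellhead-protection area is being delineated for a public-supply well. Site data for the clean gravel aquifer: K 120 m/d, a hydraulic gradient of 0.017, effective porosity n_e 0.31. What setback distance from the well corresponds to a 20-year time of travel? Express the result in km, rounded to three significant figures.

48.0 km

Specific discharge q = 120 × 0.017 = 2.040 m/d
Seepage velocity v = q / n = 2.040 / 0.31 = 6.581 m/d
T = 20 yr × 365 = 7300 d
L = v × T = 6.581 × 7300 = 48040 m
   = 48.0 km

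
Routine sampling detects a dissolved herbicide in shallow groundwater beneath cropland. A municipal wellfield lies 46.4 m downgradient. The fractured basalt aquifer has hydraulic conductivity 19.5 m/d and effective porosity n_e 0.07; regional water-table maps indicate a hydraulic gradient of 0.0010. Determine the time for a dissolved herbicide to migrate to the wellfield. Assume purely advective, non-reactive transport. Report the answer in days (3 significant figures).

167 days

Darcy flux q = K·i = 19.5 × 0.0010 = 0.01950 m/d
Average linear velocity = 0.01950 / 0.07 = 0.2786 m/d
t = L / v = 46.4 / 0.2786 = 166.6 d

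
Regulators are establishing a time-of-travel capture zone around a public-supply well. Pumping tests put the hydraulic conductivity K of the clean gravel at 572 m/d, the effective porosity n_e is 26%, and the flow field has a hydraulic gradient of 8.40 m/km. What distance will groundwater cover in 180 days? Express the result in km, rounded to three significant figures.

q = Ki = 572 × 0.0084 = 4.805 m/d
Seepage velocity v = q / n = 4.805 / 0.26 = 18.48 m/d
L = v × T = 18.48 × 180 = 3326 m
   = 3.33 km

3.33 km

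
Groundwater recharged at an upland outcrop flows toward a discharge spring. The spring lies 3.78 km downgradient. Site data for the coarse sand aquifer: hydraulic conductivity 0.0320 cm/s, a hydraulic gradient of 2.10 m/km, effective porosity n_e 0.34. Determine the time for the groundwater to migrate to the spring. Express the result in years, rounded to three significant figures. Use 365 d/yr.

K = 0.0320 cm/s × 864 = 27.65 m/d
Darcy flux q = K·i = 27.65 × 0.0021 = 0.05806 m/d
v_s = q/n_e = 0.05806/0.34 = 0.1708 m/d
L = 3.78 km = 3780 m
t = L / v = 3780 / 0.1708 = 22140 d
   = 22140 / 365 = 60.6 yr

60.6 years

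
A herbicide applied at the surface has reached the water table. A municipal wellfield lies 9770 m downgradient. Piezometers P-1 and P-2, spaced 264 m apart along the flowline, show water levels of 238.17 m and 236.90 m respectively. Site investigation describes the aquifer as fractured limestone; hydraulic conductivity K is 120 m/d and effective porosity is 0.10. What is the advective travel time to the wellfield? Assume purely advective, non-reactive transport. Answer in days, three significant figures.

1690 days

Hydraulic gradient i = (238.17 − 236.90) / 264 = 1.27 / 264 = 0.004811
Darcy flux q = K·i = 120 × 0.004811 = 0.5773 m/d
v = Ki/n = 120·0.004811/0.10 = 5.773 m/d
t = L / v = 9770 / 5.773 = 1692 d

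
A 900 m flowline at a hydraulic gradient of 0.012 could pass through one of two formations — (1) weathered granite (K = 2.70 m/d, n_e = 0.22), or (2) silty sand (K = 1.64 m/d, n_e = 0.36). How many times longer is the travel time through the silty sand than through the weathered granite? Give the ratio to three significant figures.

Unit 1 (weathered granite): v = 2.70×0.012/0.22 = 0.1473 m/d, t = 900/0.1473 = 6111 d
Unit 2 (silty sand): v = 1.64×0.012/0.36 = 0.05467 m/d, t = 900/0.05467 = 16460 d
t(silty sand) / t(weathered granite) = 16460/6111 = 2.69

2.69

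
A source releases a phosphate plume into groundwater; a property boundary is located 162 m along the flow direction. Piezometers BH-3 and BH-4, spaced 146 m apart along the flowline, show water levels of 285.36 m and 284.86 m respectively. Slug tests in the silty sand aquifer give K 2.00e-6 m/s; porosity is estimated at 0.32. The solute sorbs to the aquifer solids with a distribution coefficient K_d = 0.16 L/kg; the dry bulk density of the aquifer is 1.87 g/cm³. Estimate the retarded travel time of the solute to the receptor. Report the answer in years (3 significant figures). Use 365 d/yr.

Hydraulic gradient i = (285.36 − 284.86) / 146 = 0.50 / 146 = 0.003425
K = 2.00e-6 m/s × 86400 s/d = 0.1728 m/d
Specific discharge q = 0.1728 × 0.003425 = 5.918e-4 m/d
Seepage velocity v = q / n = 5.918e-4 / 0.32 = 0.001849 m/d
Retardation R = 1 + ρ_b·K_d/n = 1 + 1.87×0.16/0.32 = 1.935
Contaminant velocity v_c = v/R = 0.001849/1.935 = 9.557e-4 m/d
t = L/v_c = 162/9.557e-4 = 169500 d
   = 169500/365 = 464 yr

464 years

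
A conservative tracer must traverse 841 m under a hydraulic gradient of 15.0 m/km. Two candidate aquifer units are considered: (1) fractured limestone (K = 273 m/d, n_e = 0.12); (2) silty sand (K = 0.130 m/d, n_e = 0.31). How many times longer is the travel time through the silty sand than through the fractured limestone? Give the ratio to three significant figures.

5430

Unit 1 (fractured limestone): v = 273×0.015/0.12 = 34.13 m/d, t = 841/34.13 = 24.64 d
Unit 2 (silty sand): v = 0.130×0.015/0.31 = 0.006290 m/d, t = 841/0.006290 = 133700 d
t(silty sand) / t(fractured limestone) = 133700/24.64 = 5430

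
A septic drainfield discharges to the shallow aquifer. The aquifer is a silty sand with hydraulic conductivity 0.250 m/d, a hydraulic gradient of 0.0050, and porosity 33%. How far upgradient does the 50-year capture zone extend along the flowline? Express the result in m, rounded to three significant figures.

69.1 m

Darcy flux q = K·i = 0.250 × 0.0050 = 0.001250 m/d
v = Ki/n = 0.250·0.0050/0.33 = 0.003788 m/d
T = 50 yr × 365 = 18250 d
L = v × T = 0.003788 × 18250 = 69.13 m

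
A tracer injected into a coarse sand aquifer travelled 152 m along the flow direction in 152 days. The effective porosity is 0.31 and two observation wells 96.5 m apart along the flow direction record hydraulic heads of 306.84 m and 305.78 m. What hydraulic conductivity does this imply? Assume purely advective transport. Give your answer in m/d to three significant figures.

Hydraulic gradient i = (306.84 − 305.78) / 96.5 = 1.06 / 96.5 = 0.01098
v = L / t = 152 / 152 = 1.000 m/d
K = v · n / i = 1.000 × 0.31 / 0.01098 = 28.2 m/d

28.2 m/d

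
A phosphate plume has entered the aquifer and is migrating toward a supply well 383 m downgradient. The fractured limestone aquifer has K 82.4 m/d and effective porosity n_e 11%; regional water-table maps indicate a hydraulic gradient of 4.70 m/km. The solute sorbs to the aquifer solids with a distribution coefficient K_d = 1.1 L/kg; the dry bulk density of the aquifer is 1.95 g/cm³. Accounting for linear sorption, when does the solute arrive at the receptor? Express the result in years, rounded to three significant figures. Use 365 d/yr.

6.11 years

Specific discharge q = 82.4 × 0.0047 = 0.3873 m/d
v = Ki/n = 82.4·0.0047/0.11 = 3.521 m/d
Retardation R = 1 + ρ_b·K_d/n = 1 + 1.95×1.1/0.11 = 20.50
Contaminant velocity v_c = v/R = 3.521/20.50 = 0.1717 m/d
t = L/v_c = 383/0.1717 = 2230 d
   = 2230/365 = 6.11 yr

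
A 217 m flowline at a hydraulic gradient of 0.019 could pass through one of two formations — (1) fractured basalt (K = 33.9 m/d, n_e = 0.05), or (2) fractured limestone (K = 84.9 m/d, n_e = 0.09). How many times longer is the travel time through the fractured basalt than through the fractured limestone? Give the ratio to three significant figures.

Unit 1 (fractured basalt): v = 33.9×0.019/0.05 = 12.88 m/d, t = 217/12.88 = 16.85 d
Unit 2 (fractured limestone): v = 84.9×0.019/0.09 = 17.92 m/d, t = 217/17.92 = 12.11 d
t(fractured basalt) / t(fractured limestone) = 16.85/12.11 = 1.39

1.39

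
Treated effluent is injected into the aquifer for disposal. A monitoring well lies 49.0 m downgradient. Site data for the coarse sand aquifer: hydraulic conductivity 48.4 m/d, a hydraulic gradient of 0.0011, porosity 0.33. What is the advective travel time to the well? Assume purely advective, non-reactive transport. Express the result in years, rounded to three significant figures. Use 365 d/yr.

Specific discharge q = 48.4 × 0.0011 = 0.05324 m/d
v_s = q/n_e = 0.05324/0.33 = 0.1613 m/d
t = L / v = 49.0 / 0.1613 = 303.7 d
   = 303.7 / 365 = 0.832 yr

0.832 years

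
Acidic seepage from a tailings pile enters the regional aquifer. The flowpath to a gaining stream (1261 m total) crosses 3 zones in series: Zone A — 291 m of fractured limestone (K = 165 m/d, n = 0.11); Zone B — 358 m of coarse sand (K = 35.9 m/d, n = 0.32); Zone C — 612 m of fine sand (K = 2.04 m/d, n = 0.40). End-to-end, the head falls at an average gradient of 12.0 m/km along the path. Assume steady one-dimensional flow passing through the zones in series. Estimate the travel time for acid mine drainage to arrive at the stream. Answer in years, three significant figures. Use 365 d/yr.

Steady 1-D flow in series ⇒ the Darcy flux q is identical in every zone and the zone head losses add (resistances L/K in series).
Σ(L/K) = 291/165 + 358/35.9 + 612/2.04 = 1.764 + 9.972 + 300.0 = 311.7 d
K_eq = L_total / Σ(L/K) = 1261 / 311.7 = 4.045 m/d
q = K_eq · i = 4.045 × 0.012 = 0.04854 m/d (same in every zone)
Zone A: v = q/n = 0.04854/0.11 = 0.4413 m/d → t_A = 291/0.4413 = 659.4 d
Zone B: v = q/n = 0.04854/0.32 = 0.1517 m/d → t_B = 358/0.1517 = 2360 d
Zone C: v = q/n = 0.04854/0.40 = 0.1214 m/d → t_C = 612/0.1214 = 5043 d
Total t = 659.4 + 2360 + 5043 = 8063 d
   = 8063 / 365 = 22.1 yr

22.1 years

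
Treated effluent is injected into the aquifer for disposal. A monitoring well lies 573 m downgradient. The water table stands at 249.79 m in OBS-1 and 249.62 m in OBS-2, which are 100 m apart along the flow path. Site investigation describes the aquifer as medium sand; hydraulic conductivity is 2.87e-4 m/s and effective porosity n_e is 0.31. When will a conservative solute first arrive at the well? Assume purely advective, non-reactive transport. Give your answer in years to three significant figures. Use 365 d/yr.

Hydraulic gradient i = (249.79 − 249.62) / 100 = 0.17 / 100 = 0.001700
K = 2.87e-4 m/s × 86400 s/d = 24.80 m/d
q = Ki = 24.80 × 0.001700 = 0.04215 m/d
v = Ki/n = 24.80·0.001700/0.31 = 0.1360 m/d
t = L / v = 573 / 0.1360 = 4214 d
   = 4214 / 365 = 11.5 yr

11.5 years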